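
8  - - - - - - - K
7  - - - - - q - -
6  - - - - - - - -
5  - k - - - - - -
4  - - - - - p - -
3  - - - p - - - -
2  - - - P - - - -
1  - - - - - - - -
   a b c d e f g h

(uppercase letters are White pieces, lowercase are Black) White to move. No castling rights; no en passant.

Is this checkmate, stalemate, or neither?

White to move; white king on h8.
In check: no.
King squares — g7: attacked by Qf7; h7: attacked by Qf7; g8: attacked by Qf7.
Legal moves for White: none.
Not in check and no legal moves → stalemate.

stalemate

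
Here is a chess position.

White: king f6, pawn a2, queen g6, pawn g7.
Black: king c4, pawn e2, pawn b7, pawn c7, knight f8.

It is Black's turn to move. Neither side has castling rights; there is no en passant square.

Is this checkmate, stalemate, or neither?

Black to move; black king on c4.
In check: no.
Legal moves for Black: Nh7+, Nd7+, Nxg6, Ne6, Kd5, Kc5, Kb5, Kd4, Kb4, Kc3, c6, b6, e1=Q, e1=R, e1=B, e1=N, c5, b5.
Black has 18 legal moves and is not in check → neither.

neither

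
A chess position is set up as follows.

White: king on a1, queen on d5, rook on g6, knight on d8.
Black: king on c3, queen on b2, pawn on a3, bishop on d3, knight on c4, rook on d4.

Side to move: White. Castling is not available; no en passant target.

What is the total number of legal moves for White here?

0

White to move; king on a1.
In check: yes, from the black queen on b2.
Legal moves: none.
Count: 0.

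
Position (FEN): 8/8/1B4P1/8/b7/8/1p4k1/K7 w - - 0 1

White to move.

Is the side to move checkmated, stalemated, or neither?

neither

White to move; white king on a1.
In check: yes, from the black pawn on b2.
King squares — b1: available; a2: available; b2: available.
Legal moves for White: Kxb2, Ka2, Kb1.
White is in check but has 3 legal moves → neither.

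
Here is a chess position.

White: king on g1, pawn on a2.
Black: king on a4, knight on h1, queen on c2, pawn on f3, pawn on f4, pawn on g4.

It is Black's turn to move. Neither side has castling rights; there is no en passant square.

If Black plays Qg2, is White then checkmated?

After Qg2: white king on g1; in check: yes, from the black queen on g2.
King squares — f1: attacked by Qg2; h1: attacked by Qg2; f2: attacked by Nh1; g2: attacked by Pf3; h2: attacked by Qg2.
White has no legal moves → checkmate.

yes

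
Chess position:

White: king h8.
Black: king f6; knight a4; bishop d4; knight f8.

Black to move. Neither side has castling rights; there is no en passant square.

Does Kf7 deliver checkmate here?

yes

After Kf7: white king on h8; in check: yes, from the black bishop on d4.
King squares — g7: attacked by Bd4; h7: attacked by Nf8; g8: attacked by Kf7.
White has no legal moves → checkmate.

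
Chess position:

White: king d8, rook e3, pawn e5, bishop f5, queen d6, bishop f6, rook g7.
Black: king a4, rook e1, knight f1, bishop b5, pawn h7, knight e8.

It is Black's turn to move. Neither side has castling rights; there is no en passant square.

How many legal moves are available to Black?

23

Black to move; king on a4.
In check: no.
Legal moves: Nxg7, Nc7, Nxf6, Nxd6, Bd7, Bc6, Ba6, Bc4, Bd3, Be2, Ka5, Ng3, Nxe3, Nh2, Nd2, Rxe3, Re2, Rd1, Rc1, Rb1, Ra1, h6, h5.
Count: 23.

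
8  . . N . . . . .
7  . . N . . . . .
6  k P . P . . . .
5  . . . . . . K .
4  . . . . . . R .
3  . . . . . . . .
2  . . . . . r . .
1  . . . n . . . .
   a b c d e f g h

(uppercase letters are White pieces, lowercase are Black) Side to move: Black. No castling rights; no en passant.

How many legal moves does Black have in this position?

2

Black to move; king on a6.
In check: yes, from the white knight on c7.
Legal moves: Kb7, Ka5.
Count: 2.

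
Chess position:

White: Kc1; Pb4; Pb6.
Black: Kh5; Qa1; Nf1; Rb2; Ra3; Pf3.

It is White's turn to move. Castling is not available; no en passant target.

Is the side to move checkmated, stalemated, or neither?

checkmate

White to move; white king on c1.
In check: yes, from the black queen on a1.
King squares — b1: attacked by Qa1; d1: attacked by Qa1; b2: attacked by Qa1; c2: attacked by Rb2; d2: attacked by Nf1.
Legal moves for White: none.
In check with no legal moves → checkmate.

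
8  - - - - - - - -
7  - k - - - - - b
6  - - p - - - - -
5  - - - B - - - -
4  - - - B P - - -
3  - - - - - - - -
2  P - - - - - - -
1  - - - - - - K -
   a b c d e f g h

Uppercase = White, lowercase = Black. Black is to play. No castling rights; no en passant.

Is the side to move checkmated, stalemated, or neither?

Black to move; black king on b7.
In check: no.
Legal moves for Black: Bg8, Bg6, Bf5, Bxe4, Kc8, Kb8, Ka8, Kc7, Ka6, cxd5.
Black has 10 legal moves and is not in check → neither.

neither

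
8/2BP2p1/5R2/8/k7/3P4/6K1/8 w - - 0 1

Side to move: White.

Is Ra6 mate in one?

After Ra6: black king on a4; in check: yes, from the white rook on a6.
Black has 3 legal replies: Kb5, Kb4, Kb3.
In check but a legal move exists → not checkmate.

no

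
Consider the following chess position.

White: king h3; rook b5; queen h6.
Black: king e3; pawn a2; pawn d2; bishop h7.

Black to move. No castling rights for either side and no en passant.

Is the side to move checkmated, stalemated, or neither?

neither

Black to move; black king on e3.
In check: yes, from the white queen on h6.
Legal moves for Black: Ke4, Kd4, Kf3, Kd3, Kf2, Ke2.
Black is in check but has 6 legal moves → neither.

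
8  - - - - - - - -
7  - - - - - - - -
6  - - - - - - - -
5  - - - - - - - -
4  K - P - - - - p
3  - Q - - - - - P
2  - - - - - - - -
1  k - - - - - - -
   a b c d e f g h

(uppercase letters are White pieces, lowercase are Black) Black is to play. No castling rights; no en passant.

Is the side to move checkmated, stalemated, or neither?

stalemate

Black to move; black king on a1.
In check: no.
King squares — b1: attacked by Qb3; a2: attacked by Qb3; b2: attacked by Qb3.
Legal moves for Black: none.
Not in check and no legal moves → stalemate.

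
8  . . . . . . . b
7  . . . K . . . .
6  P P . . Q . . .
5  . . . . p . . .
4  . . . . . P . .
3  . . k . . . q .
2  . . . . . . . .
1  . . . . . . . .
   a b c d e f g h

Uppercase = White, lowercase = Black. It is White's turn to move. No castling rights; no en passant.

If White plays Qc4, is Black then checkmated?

no

After Qc4: black king on c3; in check: yes, from the white queen on c4.
Black has 3 legal replies: Kxc4, Kd2, Kb2.
In check but a legal move exists → not checkmate.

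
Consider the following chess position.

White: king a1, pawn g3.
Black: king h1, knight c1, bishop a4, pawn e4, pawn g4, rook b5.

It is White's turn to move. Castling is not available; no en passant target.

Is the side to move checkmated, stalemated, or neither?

White to move; white king on a1.
In check: no.
King squares — b1: attacked by Rb5; a2: attacked by Nc1; b2: attacked by Rb5.
Legal moves for White: none.
Not in check and no legal moves → stalemate.

stalemate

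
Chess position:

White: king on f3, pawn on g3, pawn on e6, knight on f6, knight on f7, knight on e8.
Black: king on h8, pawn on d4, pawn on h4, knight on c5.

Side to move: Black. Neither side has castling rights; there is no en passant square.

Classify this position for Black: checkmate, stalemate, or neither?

checkmate

Black to move; black king on h8.
In check: yes, from the white knight on f7.
King squares — g7: attacked by Ne8; h7: attacked by Nf6; g8: attacked by Nf6.
Legal moves for Black: none.
In check with no legal moves → checkmate.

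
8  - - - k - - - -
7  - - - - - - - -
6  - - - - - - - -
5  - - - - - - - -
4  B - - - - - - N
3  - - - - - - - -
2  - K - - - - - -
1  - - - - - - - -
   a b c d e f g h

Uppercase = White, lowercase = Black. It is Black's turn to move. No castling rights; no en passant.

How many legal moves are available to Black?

Black to move; king on d8.
In check: no.
Legal moves: Kc8, Ke7, Kc7.
Count: 3.

3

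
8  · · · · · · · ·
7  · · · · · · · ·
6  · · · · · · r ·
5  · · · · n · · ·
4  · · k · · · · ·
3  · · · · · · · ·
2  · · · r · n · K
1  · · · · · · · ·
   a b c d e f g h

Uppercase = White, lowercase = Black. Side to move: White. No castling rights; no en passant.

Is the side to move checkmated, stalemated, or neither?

White to move; white king on h2.
In check: no.
King squares — g1: attacked by Rg6; h1: attacked by Nf2; g2: attacked by Rg6; g3: attacked by Rg6; h3: attacked by Nf2.
Legal moves for White: none.
Not in check and no legal moves → stalemate.

stalemate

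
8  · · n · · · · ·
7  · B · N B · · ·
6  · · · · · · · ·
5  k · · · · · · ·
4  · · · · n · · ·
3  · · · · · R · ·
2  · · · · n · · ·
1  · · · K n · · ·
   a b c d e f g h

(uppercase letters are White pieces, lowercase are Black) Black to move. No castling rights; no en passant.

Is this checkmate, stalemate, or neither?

neither

Black to move; black king on a5.
In check: no.
Legal moves for Black include: Nxe7, Na7, Ncd6, Nb6, Kb5, Ka4, Nf6, Ned6, Ng5, Nc5, N4g3, N4c3+, Nf2+, Nd2, Nf4, Nd4, N2g3, N2c3+, ... (list truncated; more exist).
Black has legal moves and is not in check → neither.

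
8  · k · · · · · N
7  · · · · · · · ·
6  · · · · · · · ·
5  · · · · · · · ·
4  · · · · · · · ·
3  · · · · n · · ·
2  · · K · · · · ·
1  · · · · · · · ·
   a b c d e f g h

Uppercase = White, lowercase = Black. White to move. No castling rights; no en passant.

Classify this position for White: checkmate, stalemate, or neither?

White to move; white king on c2.
In check: yes, from the black knight on e3.
King squares — b1: available; c1: available; d1: attacked by Ne3; b2: available; d2: available; b3: available; c3: available; d3: available.
Legal moves for White: Kd3, Kc3, Kb3, Kd2, Kb2, Kc1, Kb1.
White is in check but has 7 legal moves → neither.

neither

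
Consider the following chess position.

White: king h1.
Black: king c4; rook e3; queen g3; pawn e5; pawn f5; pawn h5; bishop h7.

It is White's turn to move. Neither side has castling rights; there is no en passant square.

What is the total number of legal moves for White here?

White to move; king on h1.
In check: no.
Legal moves: none.
Count: 0.

0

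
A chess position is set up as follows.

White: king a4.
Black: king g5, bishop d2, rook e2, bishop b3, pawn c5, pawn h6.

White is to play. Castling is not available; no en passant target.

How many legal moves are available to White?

White to move; king on a4.
In check: yes, from the black bishop on b3.
Legal moves: Kb5, Kxb3, Ka3.
Count: 3.

3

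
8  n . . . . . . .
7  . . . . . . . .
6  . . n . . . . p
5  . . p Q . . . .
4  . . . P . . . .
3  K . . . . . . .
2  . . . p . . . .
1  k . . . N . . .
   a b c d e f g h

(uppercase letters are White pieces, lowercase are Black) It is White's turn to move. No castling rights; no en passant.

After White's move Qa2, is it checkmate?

After Qa2: black king on a1; in check: yes, from the white queen on a2.
King squares — b1: attacked by Qa2; a2: attacked by Ka3; b2: attacked by Qa2.
Black has no legal moves → checkmate.

yes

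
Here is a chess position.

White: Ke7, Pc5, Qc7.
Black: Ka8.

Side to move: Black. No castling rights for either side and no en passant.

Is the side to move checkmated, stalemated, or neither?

Black to move; black king on a8.
In check: no.
King squares — a7: attacked by Qc7; b7: attacked by Qc7; b8: attacked by Qc7.
Legal moves for Black: none.
Not in check and no legal moves → stalemate.

stalemate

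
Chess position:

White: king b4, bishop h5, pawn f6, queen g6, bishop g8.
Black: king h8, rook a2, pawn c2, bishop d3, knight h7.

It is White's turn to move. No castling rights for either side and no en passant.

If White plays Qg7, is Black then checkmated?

After Qg7: black king on h8; in check: yes, from the white queen on g7.
King squares — g7: attacked by Pf6; h7: own knight; g8: attacked by Qg7.
Black has no legal moves → checkmate.

yes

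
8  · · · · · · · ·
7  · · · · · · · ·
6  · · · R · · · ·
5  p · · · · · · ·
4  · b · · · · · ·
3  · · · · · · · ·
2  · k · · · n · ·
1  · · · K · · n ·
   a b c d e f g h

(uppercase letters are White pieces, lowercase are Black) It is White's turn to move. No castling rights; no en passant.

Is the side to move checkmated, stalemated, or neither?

checkmate

White to move; white king on d1.
In check: yes, from the black knight on f2.
King squares — c1: attacked by Kb2; e1: attacked by Bb4; c2: attacked by Kb2; d2: attacked by Bb4; e2: attacked by Ng1.
Legal moves for White: none.
In check with no legal moves → checkmate.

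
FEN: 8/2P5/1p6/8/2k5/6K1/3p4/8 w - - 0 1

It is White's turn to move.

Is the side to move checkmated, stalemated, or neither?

White to move; white king on g3.
In check: no.
Legal moves for White: Kh4, Kg4, Kf4, Kh3, Kf3, Kh2, Kg2, Kf2, c8=Q+, c8=R+, c8=B, c8=N.
White has 12 legal moves and is not in check → neither.

neither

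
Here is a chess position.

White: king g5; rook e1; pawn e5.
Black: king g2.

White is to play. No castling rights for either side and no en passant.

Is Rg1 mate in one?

After Rg1: black king on g2; in check: yes, from the white rook on g1.
Black has 5 legal replies: Kh3, Kf3, Kh2, Kf2, Kxg1.
In check but a legal move exists → not checkmate.

no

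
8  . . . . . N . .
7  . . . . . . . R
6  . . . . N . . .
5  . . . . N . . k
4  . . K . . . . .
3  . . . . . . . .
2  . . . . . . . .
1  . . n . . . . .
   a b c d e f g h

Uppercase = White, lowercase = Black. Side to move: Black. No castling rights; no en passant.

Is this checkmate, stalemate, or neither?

Black to move; black king on h5.
In check: yes, from the white rook on h7.
King squares — g4: attacked by Ne5; h4: attacked by Rh7; g5: attacked by Ne6; g6: attacked by Ne5; h6: attacked by Rh7.
Legal moves for Black: none.
In check with no legal moves → checkmate.

checkmate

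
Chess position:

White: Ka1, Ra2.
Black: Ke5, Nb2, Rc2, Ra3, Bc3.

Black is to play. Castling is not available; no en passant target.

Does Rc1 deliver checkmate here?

yes

After Rc1: white king on a1; in check: yes, from the black rook on c1.
King squares — b1: attacked by Rc1; a2: own rook; b2: attacked by Bc3.
White has no legal moves → checkmate.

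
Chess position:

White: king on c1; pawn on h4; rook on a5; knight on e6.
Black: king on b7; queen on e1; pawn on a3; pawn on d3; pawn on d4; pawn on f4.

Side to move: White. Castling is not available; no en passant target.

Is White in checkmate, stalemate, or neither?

White to move; white king on c1.
In check: yes, from the black queen on e1.
King squares — b1: attacked by Qe1; d1: attacked by Qe1; b2: attacked by Pa3; c2: attacked by Pd3; d2: attacked by Qe1.
Legal moves for White: none.
In check with no legal moves → checkmate.

checkmate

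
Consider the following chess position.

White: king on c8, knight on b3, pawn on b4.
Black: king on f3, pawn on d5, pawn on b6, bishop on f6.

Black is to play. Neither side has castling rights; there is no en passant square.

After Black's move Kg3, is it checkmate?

After Kg3: white king on c8; in check: no.
White is not in check, so this cannot be checkmate.

no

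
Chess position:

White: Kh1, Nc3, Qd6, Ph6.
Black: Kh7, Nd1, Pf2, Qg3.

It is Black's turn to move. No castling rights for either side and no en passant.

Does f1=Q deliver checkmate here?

yes

After f1=Q: white king on h1; in check: yes, from the black queen on f1.
King squares — g1: attacked by Qf1; g2: attacked by Qf1; h2: attacked by Qg3.
White has no legal moves → checkmate.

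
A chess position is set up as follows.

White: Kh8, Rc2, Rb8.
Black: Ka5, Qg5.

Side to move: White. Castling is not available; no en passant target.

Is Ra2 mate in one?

After Ra2: black king on a5; in check: yes, from the white rook on a2.
King squares — a4: attacked by Ra2; b4: attacked by Rb8; b5: attacked by Rb8; a6: attacked by Ra2; b6: attacked by Rb8.
Black has no legal moves → checkmate.

yes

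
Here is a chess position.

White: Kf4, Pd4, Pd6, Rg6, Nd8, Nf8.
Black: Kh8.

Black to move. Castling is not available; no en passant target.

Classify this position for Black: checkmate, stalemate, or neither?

stalemate

Black to move; black king on h8.
In check: no.
King squares — g7: attacked by Rg6; h7: attacked by Nf8; g8: attacked by Rg6.
Legal moves for Black: none.
Not in check and no legal moves → stalemate.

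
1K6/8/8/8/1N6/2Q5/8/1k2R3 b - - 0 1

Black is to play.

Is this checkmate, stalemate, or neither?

Black to move; black king on b1.
In check: yes, from the white rook on e1.
King squares — a1: attacked by Re1; c1: attacked by Re1; a2: attacked by Nb4; b2: attacked by Qc3; c2: attacked by Qc3.
Legal moves for Black: none.
In check with no legal moves → checkmate.

checkmate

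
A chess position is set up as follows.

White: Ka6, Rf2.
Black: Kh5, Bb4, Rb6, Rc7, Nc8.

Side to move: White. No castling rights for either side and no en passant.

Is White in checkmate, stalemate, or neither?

checkmate

White to move; white king on a6.
In check: yes, from the black rook on b6.
King squares — a5: attacked by Bb4; b5: attacked by Rb6; b6: attacked by Nc8; a7: attacked by Rc7; b7: attacked by Rb6.
Legal moves for White: none.
In check with no legal moves → checkmate.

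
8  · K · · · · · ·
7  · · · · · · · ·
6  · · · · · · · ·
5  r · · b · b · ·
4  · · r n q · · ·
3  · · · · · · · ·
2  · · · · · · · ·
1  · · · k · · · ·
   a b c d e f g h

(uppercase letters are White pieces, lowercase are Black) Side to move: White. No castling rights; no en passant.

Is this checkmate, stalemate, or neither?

White to move; white king on b8.
In check: no.
King squares — a7: attacked by Ra5; b7: attacked by Bd5; c7: attacked by Rc4; a8: attacked by Ra5; c8: attacked by Rc4.
Legal moves for White: none.
Not in check and no legal moves → stalemate.

stalemate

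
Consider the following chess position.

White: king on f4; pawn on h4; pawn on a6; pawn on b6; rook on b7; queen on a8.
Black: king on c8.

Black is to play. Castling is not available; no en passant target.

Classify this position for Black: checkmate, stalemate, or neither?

Black to move; black king on c8.
In check: yes, from the white queen on a8.
King squares — b7: attacked by Pa6; c7: attacked by Pb6; d7: attacked by Rb7; b8: attacked by Rb7; d8: attacked by Qa8.
Legal moves for Black: none.
In check with no legal moves → checkmate.

checkmate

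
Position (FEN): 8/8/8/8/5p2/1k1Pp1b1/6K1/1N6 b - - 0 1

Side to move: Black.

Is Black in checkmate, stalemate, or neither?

neither

Black to move; black king on b3.
In check: no.
Legal moves for Black: Bh4, Bh2, Bf2, Be1, Kb4, Ka4, Kc2, Kb2, Ka2, f3+, e2.
Black has 11 legal moves and is not in check → neither.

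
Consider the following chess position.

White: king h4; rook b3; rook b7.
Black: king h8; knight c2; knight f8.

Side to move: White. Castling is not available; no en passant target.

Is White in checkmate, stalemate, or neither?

White to move; white king on h4.
In check: no.
Legal moves for White include: Rb8, Rh7+, Rg7, Rf7, Re7, Rd7, Rc7, Ra7, R7b6, R7b5, R7b4, Kh5, Kg5, Kg4, Kh3, Kg3, R3b6, R3b5, ... (list truncated; more exist).
White has legal moves and is not in check → neither.

neither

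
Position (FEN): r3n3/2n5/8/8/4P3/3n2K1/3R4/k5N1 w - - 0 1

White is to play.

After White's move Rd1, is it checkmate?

After Rd1: black king on a1; in check: yes, from the white rook on d1.
Black has 3 legal replies: Kb2, Ka2, Nc1.
In check but a legal move exists → not checkmate.

no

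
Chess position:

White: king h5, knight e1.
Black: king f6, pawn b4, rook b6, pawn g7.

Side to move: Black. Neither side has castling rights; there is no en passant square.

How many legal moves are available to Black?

15

Black to move; king on f6.
In check: no.
Legal moves: Kf7, Ke7, Ke6, Kf5, Ke5, Rb8, Rb7, Re6, Rd6, Rc6, Ra6, Rb5+, g6+, b3, g5.
Count: 15.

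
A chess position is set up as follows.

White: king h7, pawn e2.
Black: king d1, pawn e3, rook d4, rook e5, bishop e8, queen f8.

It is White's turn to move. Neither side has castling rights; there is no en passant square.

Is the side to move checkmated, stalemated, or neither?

stalemate

White to move; white king on h7.
In check: no.
King squares — g6: attacked by Be8; h6: attacked by Qf8; g7: attacked by Qf8; g8: attacked by Qf8; h8: attacked by Qf8.
Legal moves for White: none.
Not in check and no legal moves → stalemate.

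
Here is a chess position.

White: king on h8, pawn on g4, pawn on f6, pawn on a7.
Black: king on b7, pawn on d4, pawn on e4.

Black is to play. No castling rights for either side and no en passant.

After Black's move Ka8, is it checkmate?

no

After Ka8: white king on h8; in check: no.
White is not in check, so this cannot be checkmate.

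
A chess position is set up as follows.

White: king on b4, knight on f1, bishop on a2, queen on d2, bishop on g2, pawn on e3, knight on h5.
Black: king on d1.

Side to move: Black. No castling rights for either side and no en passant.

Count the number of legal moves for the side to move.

Black to move; king on d1.
In check: yes, from the white queen on d2.
Legal moves: none.
Count: 0.

0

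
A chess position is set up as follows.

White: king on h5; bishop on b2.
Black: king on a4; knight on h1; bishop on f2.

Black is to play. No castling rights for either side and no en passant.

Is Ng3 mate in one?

After Ng3: white king on h5; in check: yes, from the black knight on g3.
White has 5 legal replies: Kh6, Kg6, Kg5, Kh4, Kg4.
In check but a legal move exists → not checkmate.

no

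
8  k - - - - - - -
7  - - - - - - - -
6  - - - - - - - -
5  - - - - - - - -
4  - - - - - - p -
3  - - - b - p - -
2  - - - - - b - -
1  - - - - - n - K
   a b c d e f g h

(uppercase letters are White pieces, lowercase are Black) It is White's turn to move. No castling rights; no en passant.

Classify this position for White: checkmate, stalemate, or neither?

White to move; white king on h1.
In check: no.
King squares — g1: attacked by Bf2; g2: attacked by Pf3; h2: attacked by Nf1.
Legal moves for White: none.
Not in check and no legal moves → stalemate.

stalemate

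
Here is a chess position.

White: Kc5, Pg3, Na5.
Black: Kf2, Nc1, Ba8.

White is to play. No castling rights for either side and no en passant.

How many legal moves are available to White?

11

White to move; king on c5.
In check: no.
Legal moves: Kd6, Kb6, Kb5, Kd4, Kc4, Kb4, Nb7, Nc6, Nc4, Nb3, g4.
Count: 11.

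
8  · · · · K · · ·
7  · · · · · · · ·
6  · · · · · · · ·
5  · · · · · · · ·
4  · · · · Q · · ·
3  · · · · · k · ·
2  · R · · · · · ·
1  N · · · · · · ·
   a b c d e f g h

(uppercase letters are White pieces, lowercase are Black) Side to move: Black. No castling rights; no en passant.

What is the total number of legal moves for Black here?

Black to move; king on f3.
In check: yes, from the white queen on e4.
Legal moves: Kxe4, Kg3.
Count: 2.

2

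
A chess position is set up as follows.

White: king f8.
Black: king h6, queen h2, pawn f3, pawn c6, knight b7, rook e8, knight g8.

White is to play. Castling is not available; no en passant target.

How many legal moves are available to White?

White to move; king on f8.
In check: yes, from the black rook on e8.
Legal moves: Kxe8, Kf7.
Count: 2.

2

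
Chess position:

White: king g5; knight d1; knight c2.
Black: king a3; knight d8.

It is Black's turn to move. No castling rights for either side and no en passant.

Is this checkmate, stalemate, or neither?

Black to move; black king on a3.
In check: yes, from the white knight on c2.
Legal moves for Black: Ka4, Kb3, Ka2.
Black is in check but has 3 legal moves → neither.

neither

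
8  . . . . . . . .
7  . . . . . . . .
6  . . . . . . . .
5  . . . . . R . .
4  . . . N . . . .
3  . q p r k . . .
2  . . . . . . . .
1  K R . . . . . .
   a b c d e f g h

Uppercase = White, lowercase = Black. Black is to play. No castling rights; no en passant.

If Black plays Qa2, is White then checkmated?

After Qa2: white king on a1; in check: yes, from the black queen on a2.
White has 1 legal reply: Kxa2.
In check but a legal move exists → not checkmate.

no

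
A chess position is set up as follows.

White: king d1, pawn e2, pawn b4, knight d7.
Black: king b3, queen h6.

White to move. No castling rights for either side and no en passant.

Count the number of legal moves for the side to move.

10

White to move; king on d1.
In check: no.
Legal moves: Nf8, Nb8, Nf6, Nb6, Ne5, Nc5+, Ke1, b5, e3, e4.
Count: 10.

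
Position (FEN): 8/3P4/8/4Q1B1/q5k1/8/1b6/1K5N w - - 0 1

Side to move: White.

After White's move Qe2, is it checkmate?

no

After Qe2: black king on g4; in check: yes, from the white queen on e2.
Black has 3 legal replies: Kxg5, Kf5, Kh3.
In check but a legal move exists → not checkmate.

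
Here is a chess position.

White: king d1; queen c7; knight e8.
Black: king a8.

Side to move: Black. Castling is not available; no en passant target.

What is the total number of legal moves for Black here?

0

Black to move; king on a8.
In check: no.
Legal moves: none.
Count: 0.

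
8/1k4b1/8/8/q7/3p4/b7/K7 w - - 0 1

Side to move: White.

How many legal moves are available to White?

White to move; king on a1.
In check: yes, from the black bishop on g7.
Legal moves: none.
Count: 0.

0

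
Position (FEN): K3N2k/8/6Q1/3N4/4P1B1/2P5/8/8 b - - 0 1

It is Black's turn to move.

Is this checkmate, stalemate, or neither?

Black to move; black king on h8.
In check: no.
King squares — g7: attacked by Qg6; h7: attacked by Qg6; g8: attacked by Qg6.
Legal moves for Black: none.
Not in check and no legal moves → stalemate.

stalemate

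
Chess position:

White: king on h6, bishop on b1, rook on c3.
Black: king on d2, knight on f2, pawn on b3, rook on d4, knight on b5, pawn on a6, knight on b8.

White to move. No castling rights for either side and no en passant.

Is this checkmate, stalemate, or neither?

White to move; white king on h6.
In check: no.
Legal moves for White include: Kh7, Kg7, Kg6, Kh5, Kg5, Rc8, Rc7, Rc6, Rc5, Rc4, Rh3, Rg3, Rf3, Re3, Rd3+, Rxb3, Rc2+, Rc1, ... (list truncated; more exist).
White has legal moves and is not in check → neither.

neither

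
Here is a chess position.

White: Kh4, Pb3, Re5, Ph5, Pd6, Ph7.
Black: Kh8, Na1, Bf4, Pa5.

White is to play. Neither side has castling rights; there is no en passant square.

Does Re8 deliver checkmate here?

no

After Re8: black king on h8; in check: yes, from the white rook on e8.
Black has 2 legal replies: Kxh7, Kg7.
In check but a legal move exists → not checkmate.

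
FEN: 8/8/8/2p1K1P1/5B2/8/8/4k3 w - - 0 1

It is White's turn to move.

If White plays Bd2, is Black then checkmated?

no

After Bd2: black king on e1; in check: yes, from the white bishop on d2.
Black has 5 legal replies: Kf2, Ke2, Kxd2, Kf1, Kd1.
In check but a legal move exists → not checkmate.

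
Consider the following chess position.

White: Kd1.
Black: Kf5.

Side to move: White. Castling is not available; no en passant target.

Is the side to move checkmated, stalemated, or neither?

neither

White to move; white king on d1.
In check: no.
Legal moves for White: Ke2, Kd2, Kc2, Ke1, Kc1.
White has 5 legal moves and is not in check → neither.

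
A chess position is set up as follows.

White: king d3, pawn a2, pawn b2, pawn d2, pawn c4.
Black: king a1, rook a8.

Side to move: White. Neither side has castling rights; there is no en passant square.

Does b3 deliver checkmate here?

no

After b3: black king on a1; in check: no.
Black is not in check, so this cannot be checkmate.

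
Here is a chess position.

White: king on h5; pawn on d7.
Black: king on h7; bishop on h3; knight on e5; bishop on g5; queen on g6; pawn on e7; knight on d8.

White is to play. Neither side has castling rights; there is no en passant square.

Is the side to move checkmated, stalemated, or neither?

checkmate

White to move; white king on h5.
In check: yes, from the black queen on g6.
King squares — g4: attacked by Bh3; h4: attacked by Bg5; g5: attacked by Qg6; g6: attacked by Ne5; h6: attacked by Bg5.
Legal moves for White: none.
In check with no legal moves → checkmate.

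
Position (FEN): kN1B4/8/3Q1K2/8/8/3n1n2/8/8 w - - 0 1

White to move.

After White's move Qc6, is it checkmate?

no

After Qc6: black king on a8; in check: yes, from the white queen on c6.
Black has 2 legal replies: Kxb8, Ka7.
In check but a legal move exists → not checkmate.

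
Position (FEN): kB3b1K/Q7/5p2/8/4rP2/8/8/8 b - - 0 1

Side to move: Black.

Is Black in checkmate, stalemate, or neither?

Black to move; black king on a8.
In check: yes, from the white queen on a7.
King squares — a7: attacked by Bb8; b7: attacked by Qa7; b8: attacked by Qa7.
Legal moves for Black: none.
In check with no legal moves → checkmate.

checkmate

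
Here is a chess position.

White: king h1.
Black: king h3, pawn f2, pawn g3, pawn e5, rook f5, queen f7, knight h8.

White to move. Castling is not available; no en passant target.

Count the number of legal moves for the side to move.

White to move; king on h1.
In check: no.
Legal moves: none.
Count: 0.

0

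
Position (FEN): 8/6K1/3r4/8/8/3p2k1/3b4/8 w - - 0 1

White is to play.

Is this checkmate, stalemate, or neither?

White to move; white king on g7.
In check: no.
Legal moves for White: Kh8, Kg8, Kf8, Kh7, Kf7.
White has 5 legal moves and is not in check → neither.

neither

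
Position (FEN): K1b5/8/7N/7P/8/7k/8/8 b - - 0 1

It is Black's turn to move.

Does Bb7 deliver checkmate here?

no

After Bb7: white king on a8; in check: yes, from the black bishop on b7.
White has 3 legal replies: Kb8, Kxb7, Ka7.
In check but a legal move exists → not checkmate.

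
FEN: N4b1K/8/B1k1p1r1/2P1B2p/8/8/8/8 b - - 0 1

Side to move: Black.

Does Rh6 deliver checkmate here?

no

After Rh6: white king on h8; in check: yes, from the black rook on h6.
White has 1 legal reply: Kg8.
In check but a legal move exists → not checkmate.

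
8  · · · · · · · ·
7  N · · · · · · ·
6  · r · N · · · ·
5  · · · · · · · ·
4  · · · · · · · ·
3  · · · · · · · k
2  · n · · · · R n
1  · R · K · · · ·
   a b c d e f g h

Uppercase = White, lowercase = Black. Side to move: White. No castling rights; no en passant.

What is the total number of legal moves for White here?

7

White to move; king on d1.
In check: yes, from the black knight on b2.
Legal moves: Ke2, Kd2, Kc2, Ke1, Kc1, Rgxb2, Rbxb2.
Count: 7.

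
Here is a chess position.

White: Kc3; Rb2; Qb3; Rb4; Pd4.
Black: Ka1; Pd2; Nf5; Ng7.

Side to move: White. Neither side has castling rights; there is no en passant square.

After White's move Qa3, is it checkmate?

yes

After Qa3: black king on a1; in check: yes, from the white queen on a3.
King squares — b1: attacked by Rb2; a2: attacked by Rb2; b2: attacked by Qa3.
Black has no legal moves → checkmate.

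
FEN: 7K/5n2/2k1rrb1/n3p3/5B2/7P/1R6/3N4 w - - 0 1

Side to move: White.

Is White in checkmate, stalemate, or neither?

White to move; white king on h8.
In check: yes, from the black knight on f7.
Legal moves for White: Kg8, Kg7.
White is in check but has 2 legal moves → neither.

neither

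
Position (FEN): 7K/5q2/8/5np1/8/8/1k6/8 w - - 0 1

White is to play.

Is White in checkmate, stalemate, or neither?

White to move; white king on h8.
In check: no.
King squares — g7: attacked by Nf5; h7: attacked by Qf7; g8: attacked by Qf7.
Legal moves for White: none.
Not in check and no legal moves → stalemate.

stalemate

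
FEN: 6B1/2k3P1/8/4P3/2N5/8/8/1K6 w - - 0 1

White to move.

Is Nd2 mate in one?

After Nd2: black king on c7; in check: no.
Black is not in check, so this cannot be checkmate.

no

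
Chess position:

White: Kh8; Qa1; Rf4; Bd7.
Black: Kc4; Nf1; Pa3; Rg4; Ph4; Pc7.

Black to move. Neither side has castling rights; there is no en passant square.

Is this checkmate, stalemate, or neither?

Black to move; black king on c4.
In check: yes, from the white rook on f4.
Legal moves for Black: Kd5, Kc5, Kd3, Kb3, Rxf4.
Black is in check but has 5 legal moves → neither.

neither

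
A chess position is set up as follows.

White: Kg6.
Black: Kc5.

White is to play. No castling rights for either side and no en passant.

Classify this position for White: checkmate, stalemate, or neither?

White to move; white king on g6.
In check: no.
Legal moves for White: Kh7, Kg7, Kf7, Kh6, Kf6, Kh5, Kg5, Kf5.
White has 8 legal moves and is not in check → neither.

neither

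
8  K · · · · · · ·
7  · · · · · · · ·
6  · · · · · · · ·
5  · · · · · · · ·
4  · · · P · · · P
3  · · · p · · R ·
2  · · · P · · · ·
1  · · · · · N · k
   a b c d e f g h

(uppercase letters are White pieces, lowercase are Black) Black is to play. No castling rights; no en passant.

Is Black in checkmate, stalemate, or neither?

Black to move; black king on h1.
In check: no.
King squares — g1: attacked by Rg3; g2: attacked by Rg3; h2: attacked by Nf1.
Legal moves for Black: none.
Not in check and no legal moves → stalemate.

stalemate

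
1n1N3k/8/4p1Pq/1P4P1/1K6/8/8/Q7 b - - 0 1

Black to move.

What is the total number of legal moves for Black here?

3

Black to move; king on h8.
In check: yes, from the white queen on a1.
Legal moves: Kg8, Qg7, e5.
Count: 3.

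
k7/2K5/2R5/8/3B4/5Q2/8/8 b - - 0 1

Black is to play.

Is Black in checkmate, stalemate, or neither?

Black to move; black king on a8.
In check: no.
King squares — a7: attacked by Bd4; b7: attacked by Kc7; b8: attacked by Kc7.
Legal moves for Black: none.
Not in check and no legal moves → stalemate.

stalemate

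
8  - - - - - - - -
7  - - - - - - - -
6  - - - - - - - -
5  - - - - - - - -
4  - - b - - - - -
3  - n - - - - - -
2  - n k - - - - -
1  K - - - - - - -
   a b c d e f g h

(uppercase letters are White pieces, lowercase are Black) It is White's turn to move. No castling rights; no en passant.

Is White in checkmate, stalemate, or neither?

White to move; white king on a1.
In check: yes, from the black knight on b3.
Legal moves for White: Ka2.
White is in check but has 1 legal move → neither.

neither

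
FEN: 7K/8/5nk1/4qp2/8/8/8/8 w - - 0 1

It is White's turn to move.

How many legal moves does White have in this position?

White to move; king on h8.
In check: no.
Legal moves: none.
Count: 0.

0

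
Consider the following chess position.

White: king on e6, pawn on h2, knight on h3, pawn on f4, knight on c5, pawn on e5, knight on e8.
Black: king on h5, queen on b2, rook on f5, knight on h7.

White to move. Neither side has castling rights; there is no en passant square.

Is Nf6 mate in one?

After Nf6: black king on h5; in check: yes, from the white knight on f6.
Black has 5 legal replies: Kh6, Kg6, Kh4, Nxf6, Rxf6+.
In check but a legal move exists → not checkmate.

no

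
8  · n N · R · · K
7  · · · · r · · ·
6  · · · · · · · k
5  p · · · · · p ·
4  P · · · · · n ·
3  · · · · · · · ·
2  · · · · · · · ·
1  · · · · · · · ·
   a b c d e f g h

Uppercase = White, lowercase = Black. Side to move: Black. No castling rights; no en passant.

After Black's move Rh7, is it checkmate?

After Rh7: white king on h8; in check: yes, from the black rook on h7.
White has 1 legal reply: Kg8.
In check but a legal move exists → not checkmate.

no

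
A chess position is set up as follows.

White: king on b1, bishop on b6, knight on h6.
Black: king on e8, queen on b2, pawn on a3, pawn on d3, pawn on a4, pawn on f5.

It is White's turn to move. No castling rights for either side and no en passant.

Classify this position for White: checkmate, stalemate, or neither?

White to move; white king on b1.
In check: yes, from the black queen on b2.
King squares — a1: attacked by Qb2; c1: attacked by Qb2; a2: attacked by Qb2; b2: attacked by Pa3; c2: attacked by Qb2.
Legal moves for White: none.
In check with no legal moves → checkmate.

checkmate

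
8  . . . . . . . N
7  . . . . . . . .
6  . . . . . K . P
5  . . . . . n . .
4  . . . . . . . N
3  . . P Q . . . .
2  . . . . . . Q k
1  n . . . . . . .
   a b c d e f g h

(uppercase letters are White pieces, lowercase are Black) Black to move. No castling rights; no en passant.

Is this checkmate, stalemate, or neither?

Black to move; black king on h2.
In check: yes, from the white queen on g2.
King squares — g1: attacked by Qg2; h1: attacked by Qg2; g2: attacked by Nh4; g3: attacked by Qg2; h3: attacked by Qg2.
Legal moves for Black: none.
In check with no legal moves → checkmate.

checkmate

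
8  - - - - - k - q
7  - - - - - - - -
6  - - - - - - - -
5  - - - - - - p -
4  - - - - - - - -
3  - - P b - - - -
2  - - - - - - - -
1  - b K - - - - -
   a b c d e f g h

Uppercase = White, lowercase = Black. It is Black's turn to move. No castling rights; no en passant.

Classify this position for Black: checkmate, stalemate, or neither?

Black to move; black king on f8.
In check: no.
Legal moves for Black include: Qg8, Qh7, Qg7, Qh6, Qf6, Qh5, Qe5, Qh4, Qd4, Qh3, Qxc3+, Qh2, Qh1+, Kg8, Ke8, Kg7, Kf7, Ke7, ... (list truncated; more exist).
Black has legal moves and is not in check → neither.

neither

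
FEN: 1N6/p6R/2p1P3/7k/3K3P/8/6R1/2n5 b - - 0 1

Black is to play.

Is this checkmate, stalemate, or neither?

checkmate

Black to move; black king on h5.
In check: yes, from the white rook on h7.
King squares — g4: attacked by Rg2; h4: attacked by Rh7; g5: attacked by Rg2; g6: attacked by Rg2; h6: attacked by Rh7.
Legal moves for Black: none.
In check with no legal moves → checkmate.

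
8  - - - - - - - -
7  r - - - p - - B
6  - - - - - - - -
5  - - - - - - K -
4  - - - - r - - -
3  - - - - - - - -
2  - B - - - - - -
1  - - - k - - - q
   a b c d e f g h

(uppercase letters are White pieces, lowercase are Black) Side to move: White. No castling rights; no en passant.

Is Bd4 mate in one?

After Bd4: black king on d1; in check: no.
Black is not in check, so this cannot be checkmate.

no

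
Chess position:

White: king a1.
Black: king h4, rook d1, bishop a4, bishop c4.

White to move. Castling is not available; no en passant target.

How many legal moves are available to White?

White to move; king on a1.
In check: yes, from the black rook on d1.
Legal moves: Kb2.
Count: 1.

1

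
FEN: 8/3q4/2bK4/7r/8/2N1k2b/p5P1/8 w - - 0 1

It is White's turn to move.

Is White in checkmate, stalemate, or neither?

White to move; white king on d6.
In check: yes, from the black queen on d7.
King squares — c5: attacked by Rh5; d5: attacked by Rh5; e5: attacked by Rh5; c6: attacked by Qd7; e6: attacked by Bh3; c7: attacked by Qd7; d7: attacked by Bh3; e7: attacked by Qd7.
Legal moves for White: none.
In check with no legal moves → checkmate.

checkmate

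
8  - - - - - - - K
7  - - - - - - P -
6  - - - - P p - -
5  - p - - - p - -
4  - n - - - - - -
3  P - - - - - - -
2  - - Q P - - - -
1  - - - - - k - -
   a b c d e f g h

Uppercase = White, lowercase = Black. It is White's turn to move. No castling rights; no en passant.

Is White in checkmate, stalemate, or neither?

neither

White to move; white king on h8.
In check: no.
Legal moves for White include: Kg8, Kh7, Qc8, Qc7, Qc6, Qxf5+, Qc5, Qe4, Qc4+, Qa4, Qd3+, Qc3, Qb3, Qb2, Qa2, Qd1+, Qc1+, Qb1+, ... (list truncated; more exist).
White has legal moves and is not in check → neither.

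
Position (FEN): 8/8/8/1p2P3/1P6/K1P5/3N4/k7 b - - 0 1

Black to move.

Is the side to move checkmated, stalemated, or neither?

stalemate

Black to move; black king on a1.
In check: no.
King squares — b1: attacked by Nd2; a2: attacked by Ka3; b2: attacked by Ka3.
Legal moves for Black: none.
Not in check and no legal moves → stalemate.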